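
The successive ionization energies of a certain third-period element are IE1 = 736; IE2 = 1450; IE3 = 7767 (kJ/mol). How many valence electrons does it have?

Look for the largest jump between consecutive ionization energies: IE3/IE2 ≈ 5.4, far larger than any earlier ratio.
That jump marks the point where a core electron is being removed. So the atom has 2 valence electrons.

2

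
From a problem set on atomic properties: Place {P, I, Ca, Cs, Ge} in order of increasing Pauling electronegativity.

Cs < Ca < Ge < P < I

P is in period 3, group 15; Ca is in period 4, group 2; Ge is in period 4, group 14; I is in period 5, group 17; Cs is in period 6, group 1.
Atoms toward the upper right of the periodic table pull bonding electrons most strongly.
Here both period and group differ, so the two effects have to be weighed against each other.
Ca > Cs: relative to Cs, both the across-period and down-group shifts push Ca's electronegativity up.
Ge > Ca: Ge lies to the right of Ca in period 4, so the across-period effect alone puts Ge higher.
P > Ge: both effects reinforce here, so P is clearly the higher of the two.
I > P: the two effects oppose for this pair; the across-period effect wins (2.66 vs 2.19).
Approximate values (Pauling): P 2.19, Ca 1.00, Ge 2.01, I 2.66, Cs 0.79.
So from lowest to highest: Cs < Ca < Ge < P < I.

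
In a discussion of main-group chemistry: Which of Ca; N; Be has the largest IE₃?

Be

After 2 electrons have been removed, what remains? Ca²⁺ is the bare [Ar] core; N²⁺ still has 3 valence electrons; Be²⁺ is the bare [He] core.
Core electrons are held far more tightly than valence electrons, so Ca and Be top the IE_3 order.
Approximate IE_3 values (kJ/mol): Ca 4912, N 4578, Be 14849.
Hence IE_3: N < Ca < Be.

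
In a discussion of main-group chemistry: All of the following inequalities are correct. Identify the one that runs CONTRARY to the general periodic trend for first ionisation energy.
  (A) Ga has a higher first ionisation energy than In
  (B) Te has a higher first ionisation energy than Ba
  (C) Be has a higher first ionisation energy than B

The general trend: first ionisation energy increases across a period and decreases down a group.
(A) Ga (period 4, group 13) vs In (period 5, group 13): the stated order agrees with the simple trend.
(B) Te (period 5, group 16) vs Ba (period 6, group 2): the stated order agrees with the simple trend.
(C) Be (period 2, group 2) vs B (period 2, group 13): the stated order contradicts the simple trend.
The exception is (C): removing B's lone 2p electron is easier than breaking Be's filled 2s².

(C)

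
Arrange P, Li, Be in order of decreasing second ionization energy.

Li > P > Be

After 1 electron has been removed, what remains? P⁺ still has 4 valence electrons; Li⁺ is the bare [He] core; Be⁺ still has 1 valence electron.
Core electrons are held far more tightly than valence electrons, so Li tops the IE_2 order.
Valence configurations: P⁺ [Ne]3s²3p², Be⁺ [He]2s¹.
The numbers (kJ/mol): P 1907, Li 7298, Be 1757.
Putting it together, IE_2: Be < P < Li.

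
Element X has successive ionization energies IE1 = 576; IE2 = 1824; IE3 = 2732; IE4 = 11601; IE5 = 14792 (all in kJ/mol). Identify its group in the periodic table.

Group 13

Look for the largest jump between consecutive ionization energies: IE4/IE3 ≈ 4.2, far larger than any earlier ratio.
That jump marks the point where a core electron is being removed. So the atom has 3 valence electrons.
A main-group element with 3 valence electrons is in group 13.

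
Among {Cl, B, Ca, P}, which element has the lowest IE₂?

Ca

Consider each +1 ion: Cl⁺ still has 6 valence electrons; B⁺ still has 2 valence electrons; Ca⁺ still has 1 valence electron; P⁺ still has 4 valence electrons.
All are still removing valence electrons, so compare the +1 ions as you would atoms: IE_2 generally rises across a period (higher Z_eff) and falls down a group (larger shell), subject to the usual subshell exceptions.
Valence configurations: Cl⁺ [Ne]3s²3p⁴, B⁺ [He]2s², Ca⁺ [Ar]4s¹, P⁺ [Ne]3s²3p².
Tabulated IE_2 (kJ/mol): Cl 2298, B 2427, Ca 1145, P 1907.
So the second ionization energies run Ca < P < Cl < B.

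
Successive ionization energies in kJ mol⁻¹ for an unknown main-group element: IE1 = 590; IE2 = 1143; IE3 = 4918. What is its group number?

Group 2

Look for the largest jump between consecutive ionization energies: IE3/IE2 ≈ 4.3, far larger than any earlier ratio.
That jump marks the point where a core electron is being removed. So the atom has 2 valence electrons.
A main-group element with 2 valence electrons is in group 2.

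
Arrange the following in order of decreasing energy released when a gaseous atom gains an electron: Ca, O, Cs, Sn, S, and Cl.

Cl > S > O > Sn > Cs > Ca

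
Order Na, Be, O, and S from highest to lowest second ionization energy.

Na, O, S, Be

IE_2 is the cost of taking one more electron from the +1 cation: Na⁺ is the bare [Ne] core; Be⁺ still has 1 valence electron; O⁺ still has 5 valence electrons; S⁺ still has 5 valence electrons.
Breaking into a closed-shell core is much more expensive than removing a leftover valence electron — Na has the largest IE_2 here.
Valence configurations: Be⁺ [He]2s¹, O⁺ [He]2s²2p³, S⁺ [Ne]3s²3p³.
The numbers (kJ/mol): Na 4562, Be 1757, O 3388, S 2252.
Overall IE_2 order: Be < S < O < Na.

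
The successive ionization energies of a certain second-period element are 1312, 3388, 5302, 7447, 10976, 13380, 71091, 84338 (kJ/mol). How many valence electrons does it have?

Look for the largest jump between consecutive ionization energies: IE7/IE6 ≈ 5.3, far larger than any earlier ratio.
That jump marks the point where a core electron is being removed. So the atom has 6 valence electrons.

6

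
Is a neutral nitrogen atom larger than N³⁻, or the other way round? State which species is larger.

Forming N³⁻ adds 3 electrons to N. More electron–electron repulsion in the same shell, with unchanged nuclear charge, lets the cloud expand.
An anion is larger than its parent atom: N³⁻ > N.

N³⁻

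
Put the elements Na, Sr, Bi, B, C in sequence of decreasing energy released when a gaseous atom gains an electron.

C, Bi, Na, B, Sr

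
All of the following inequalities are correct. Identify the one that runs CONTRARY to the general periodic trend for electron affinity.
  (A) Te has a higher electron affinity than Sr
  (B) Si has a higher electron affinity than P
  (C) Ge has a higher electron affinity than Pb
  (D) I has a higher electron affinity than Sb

The general trend: electron affinity increases across a period and decreases down a group.
(A) Te (period 5, group 16) vs Sr (period 5, group 2): the stated order agrees with the simple trend.
(B) Si (period 3, group 14) vs P (period 3, group 15): the stated order contradicts the simple trend.
(C) Ge (period 4, group 14) vs Pb (period 6, group 14): the stated order agrees with the simple trend.
(D) I (period 5, group 17) vs Sb (period 5, group 15): the stated order agrees with the simple trend.
The exception is (B): adding an electron to P's half-filled 3p³ is unfavourable, so Si (3p²) has the more exothermic EA.

(B)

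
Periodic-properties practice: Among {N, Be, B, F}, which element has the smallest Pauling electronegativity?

Smaller atoms with higher effective nuclear charge are more electronegative.
All lie in period 2, so electronegativity increases left to right.
The smallest Pauling electronegativity among these belongs to Be.

Be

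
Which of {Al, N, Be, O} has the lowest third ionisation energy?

Al

IE_3 is the cost of taking one more electron from the +2 cation: Al²⁺ still has 1 valence electron; N²⁺ still has 3 valence electrons; Be²⁺ is the bare [He] core; O²⁺ still has 4 valence electrons.
Breaking into a closed-shell core is much more expensive than removing a leftover valence electron — Be has the largest IE_3 here.
Valence configurations: Al²⁺ [Ne]3s¹, N²⁺ [He]2s²2p¹, O²⁺ [He]2s²2p².
Approximate IE_3 values (kJ/mol): Al 2745, N 4578, Be 14849, O 5300.
So the third ionization energies run Al < N < O < Be.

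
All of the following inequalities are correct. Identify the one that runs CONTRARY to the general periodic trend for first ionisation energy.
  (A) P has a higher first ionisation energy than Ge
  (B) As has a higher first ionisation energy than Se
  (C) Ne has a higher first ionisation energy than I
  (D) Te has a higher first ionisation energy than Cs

The general trend: first ionisation energy increases across a period and decreases down a group.
(A) P (period 3, group 15) vs Ge (period 4, group 14): the stated order agrees with the simple trend.
(B) As (period 4, group 15) vs Se (period 4, group 16): the stated order contradicts the simple trend.
(C) Ne (period 2, group 18) vs I (period 5, group 17): the stated order agrees with the simple trend.
(D) Te (period 5, group 16) vs Cs (period 6, group 1): the stated order agrees with the simple trend.
The exception is (B): Se (4p⁴) ionizes more easily than half-filled As (4p³).

(B)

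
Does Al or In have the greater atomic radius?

In

Radius decreases left→right (rising Z_eff, same n) and increases top→bottom (higher n).
All are in group 13, so atomic radius increases down the group.
So In has the greater atomic radius (In > Al).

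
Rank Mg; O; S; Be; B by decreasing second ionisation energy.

O > B > S > Be > Mg

IE_2 is the cost of taking one more electron from the +1 cation: Mg⁺ still has 1 valence electron; O⁺ still has 5 valence electrons; S⁺ still has 5 valence electrons; Be⁺ still has 1 valence electron; B⁺ still has 2 valence electrons.
All are still removing valence electrons, so compare the +1 ions as you would atoms: IE_2 generally rises across a period (higher Z_eff) and falls down a group (larger shell), subject to the usual subshell exceptions.
Valence configurations: Mg⁺ [Ne]3s¹, O⁺ [He]2s²2p³, S⁺ [Ne]3s²3p³, Be⁺ [He]2s¹, B⁺ [He]2s².
Tabulated IE_2 (kJ/mol): Mg 1451, O 3388, S 2252, Be 1757, B 2427.
Hence IE_2: Mg < Be < S < B < O.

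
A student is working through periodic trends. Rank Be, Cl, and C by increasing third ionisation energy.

After 2 electrons have been removed, what remains? Be²⁺ is the bare [He] core; Cl²⁺ still has 5 valence electrons; C²⁺ still has 2 valence electrons.
Pulling an electron out of a noble-gas core costs far more than removing a remaining valence electron, so Be sits at the high end of IE_3.
Valence configurations: Cl²⁺ [Ne]3s²3p³, C²⁺ [He]2s².
Approximate IE_3 values (kJ/mol): Be 14849, Cl 3822, C 4620.
Hence IE_3: Cl < C < Be.

Cl < C < Be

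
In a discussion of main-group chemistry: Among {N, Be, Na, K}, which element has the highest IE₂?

Consider each +1 ion: N⁺ still has 4 valence electrons; Be⁺ still has 1 valence electron; Na⁺ is the bare [Ne] core; K⁺ is the bare [Ar] core.
Core electrons are held far more tightly than valence electrons, so K and Na top the IE_2 order.
Valence configurations: N⁺ [He]2s²2p², Be⁺ [He]2s¹.
Approximate IE_2 values (kJ/mol): N 2856, Be 1757, Na 4562, K 3052.
Hence IE_2: Be < N < K < Na.

Na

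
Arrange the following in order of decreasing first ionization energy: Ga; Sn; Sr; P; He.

He, P, Sn, Ga, Sr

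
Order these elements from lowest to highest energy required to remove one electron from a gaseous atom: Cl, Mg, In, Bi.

Mg is in period 3, group 2; Cl is in period 3, group 17; In is in period 5, group 13; Bi is in period 6, group 15.
Across a period the outer electron is held more tightly (higher IE₁); down a group it sits in a higher shell, more shielded, and comes off more easily.
These span different periods and groups, so the two trends combine.
Bi > In: the two effects oppose for this pair; the across-period effect wins (703 vs 558 kJ/mol).
Mg > Bi: the two effects oppose for this pair; the down-group effect wins (738 vs 703 kJ/mol).
Cl > Mg: both are in period 3; the period trend gives Cl the larger value.
Approximate values (kJ/mol): Mg 738, Cl 1251, In 558, Bi 703.
So from lowest to highest: In < Bi < Mg < Cl.

In < Bi < Mg < Cl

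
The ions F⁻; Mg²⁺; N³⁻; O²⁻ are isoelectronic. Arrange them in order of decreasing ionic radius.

All of these have 10 electrons, so size is governed by nuclear charge alone: the more protons, the stronger the pull on the same electron cloud, and the smaller the ion.
Nuclear charges: Mg²⁺ (Z=12), F⁻ (Z=9), O²⁻ (Z=8), N³⁻ (Z=7).
Largest to smallest: N³⁻ > O²⁻ > F⁻ > Mg²⁺.

N³⁻ > O²⁻ > F⁻ > Mg²⁺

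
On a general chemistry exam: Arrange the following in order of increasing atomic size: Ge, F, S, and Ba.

Radius decreases left→right (rising Z_eff, same n) and increases top→bottom (higher n).
Neither a single period nor a single group — weigh both effects.
S > F: both effects reinforce here, so S is clearly the larger of the two.
Ge > S: relative to S, both the across-period and down-group shifts push Ge's atomic radius up.
Ba > Ge: relative to Ge, both the across-period and down-group shifts push Ba's atomic radius up.
Approximate values (pm): F 64, S 103, Ge 121, Ba 196.
So from smallest to largest: F < S < Ge < Ba.

F < S < Ge < Ba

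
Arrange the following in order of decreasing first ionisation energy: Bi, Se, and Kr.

IE₁ increases left→right with effective nuclear charge and decreases top→bottom as the valence shell moves farther out.
Here both period and group differ, so the two effects have to be weighed against each other.
Se > Bi: relative to Bi, both the across-period and down-group shifts push Se's first ionization energy up.
Kr > Se: both are in period 4; the period trend gives Kr the larger value.
For reference (kJ/mol): Se 941, Kr 1351, Bi 703.
So from highest to lowest: Kr > Se > Bi.

Kr > Se > Bi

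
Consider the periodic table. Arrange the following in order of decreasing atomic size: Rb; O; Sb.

O is in period 2, group 16; Rb is in period 5, group 1; Sb is in period 5, group 15.
Atomic radius shrinks across a period as nuclear charge pulls the same shell inward, and grows down a group as new shells are added.
Here both period and group differ, so the two effects have to be weighed against each other.
Sb > O: both effects reinforce here, so Sb is clearly the larger of the two.
Rb > Sb: Rb lies to the left of Sb in period 5, so the across-period effect alone puts Rb larger.
Tabulated atomic radius (pm): O 63, Rb 210, Sb 140.
So from largest to smallest: Rb > Sb > O.

Rb > Sb > O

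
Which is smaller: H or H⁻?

H

Forming H⁻ adds 1 electron to H. More electron–electron repulsion in the same shell, with unchanged nuclear charge, lets the cloud expand.
An anion is larger than its parent atom: H⁻ > H.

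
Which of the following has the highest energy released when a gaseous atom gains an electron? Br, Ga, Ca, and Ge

Br

Ca is in period 4, group 2; Ga is in period 4, group 13; Ge is in period 4, group 14; Br is in period 4, group 17.
EA tends to increase across a period and decrease down a group, though the pattern is less regular than for IE or radius.
All lie in period 4, so electron affinity increases left to right.
The highest energy released when a gaseous atom gains an electron among these belongs to Br.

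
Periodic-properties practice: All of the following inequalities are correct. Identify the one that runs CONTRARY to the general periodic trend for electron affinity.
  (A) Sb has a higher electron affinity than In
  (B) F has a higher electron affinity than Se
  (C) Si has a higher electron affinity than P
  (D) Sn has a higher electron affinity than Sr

The general trend: electron affinity increases across a period and decreases down a group.
(A) Sb (period 5, group 15) vs In (period 5, group 13): the stated order agrees with the simple trend.
(B) F (period 2, group 17) vs Se (period 4, group 16): the stated order agrees with the simple trend.
(C) Si (period 3, group 14) vs P (period 3, group 15): the stated order contradicts the simple trend.
(D) Sn (period 5, group 14) vs Sr (period 5, group 2): the stated order agrees with the simple trend.
The exception is (C): adding an electron to P's half-filled 3p³ is unfavourable, so Si (3p²) has the more exothermic EA.

(C)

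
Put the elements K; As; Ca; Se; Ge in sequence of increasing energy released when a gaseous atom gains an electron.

Ca, K, As, Ge, Se

K is in period 4, group 1; Ca is in period 4, group 2; Ge is in period 4, group 14; As is in period 4, group 15; Se is in period 4, group 16.
EA tends to increase across a period and decrease down a group, though the pattern is less regular than for IE or radius.
All lie in period 4; the across-period trend (electron affinity increases left to right) applies, with the exception below.
Note the exception: K has a higher electron affinity than Ca, contrary to the simple trend — adding an electron to Ca (ns²) has to open a new, higher-energy np subshell, which is unfavourable.
Note the exception: Ge has a higher electron affinity than As, contrary to the simple trend — adding an electron to As's half-filled 4p³ is unfavourable, so Ge (4p²) has the more exothermic EA.
Approximate values (kJ/mol): K 48, Ca 2, Ge 119, As 78, Se 195.
So from lowest to highest: Ca < K < As < Ge < Se.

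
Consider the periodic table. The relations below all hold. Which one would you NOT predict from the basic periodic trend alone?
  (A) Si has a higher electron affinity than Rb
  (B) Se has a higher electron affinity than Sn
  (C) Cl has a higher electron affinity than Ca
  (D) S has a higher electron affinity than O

(D)

The general trend: electron affinity increases across a period and decreases down a group.
(A) Si (period 3, group 14) vs Rb (period 5, group 1): the stated order agrees with the simple trend.
(B) Se (period 4, group 16) vs Sn (period 5, group 14): the stated order agrees with the simple trend.
(C) Cl (period 3, group 17) vs Ca (period 4, group 2): the stated order agrees with the simple trend.
(D) S (period 3, group 16) vs O (period 2, group 16): the stated order contradicts the simple trend.
The exception is (D): the compact 2p subshell of O repels the added electron more than S's larger 3p does.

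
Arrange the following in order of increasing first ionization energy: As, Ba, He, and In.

He is in period 1, group 18; As is in period 4, group 15; In is in period 5, group 13; Ba is in period 6, group 2.
First ionization energy rises across a period (greater Z_eff holds electrons more tightly) and falls down a group (valence electrons are farther from the nucleus).
These span different periods and groups, so the two trends combine.
In > Ba: both effects reinforce here, so In is clearly the higher of the two.
As > In: relative to In, both the across-period and down-group shifts push As's first ionization energy up.
He > As: both effects reinforce here, so He is clearly the higher of the two.
For reference (kJ/mol): He 2372, As 947, In 558, Ba 503.
So from lowest to highest: Ba < In < As < He.

Ba < In < As < He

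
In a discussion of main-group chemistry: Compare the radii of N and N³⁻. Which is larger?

N³⁻

Forming N³⁻ adds 3 electrons to N. More electron–electron repulsion in the same shell, with unchanged nuclear charge, lets the cloud expand.
An anion is larger than its parent atom: N³⁻ > N.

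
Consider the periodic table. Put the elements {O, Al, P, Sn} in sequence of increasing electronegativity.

O is in period 2, group 16; Al is in period 3, group 13; P is in period 3, group 15; Sn is in period 5, group 14.
Electronegativity increases across a period and decreases down a group, tracking effective nuclear charge and atomic size.
Neither a single period nor a single group — weigh both effects.
Sn > Al: period and group pull opposite ways; the across-period shift dominates (1.96 vs 1.61).
P > Sn: relative to Sn, both the across-period and down-group shifts push P's electronegativity up.
O > P: both effects reinforce here, so O is clearly the higher of the two.
Approximate values (Pauling): O 3.44, Al 1.61, P 2.19, Sn 1.96.
So from lowest to highest: Al < Sn < P < O.

Al < Sn < P < O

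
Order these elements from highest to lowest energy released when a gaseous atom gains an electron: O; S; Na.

S > O > Na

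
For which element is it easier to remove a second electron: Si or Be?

Si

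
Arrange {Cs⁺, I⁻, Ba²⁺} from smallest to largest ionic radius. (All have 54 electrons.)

All of these have 54 electrons, so size is governed by nuclear charge alone: the more protons, the stronger the pull on the same electron cloud, and the smaller the ion.
Nuclear charges: Ba²⁺ (Z=56), Cs⁺ (Z=55), I⁻ (Z=53).
Smallest to largest: Ba²⁺ < Cs⁺ < I⁻.

Ba²⁺ < Cs⁺ < I⁻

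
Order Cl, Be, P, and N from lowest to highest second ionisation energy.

IE_2 is the cost of taking one more electron from the +1 cation: Cl⁺ still has 6 valence electrons; Be⁺ still has 1 valence electron; P⁺ still has 4 valence electrons; N⁺ still has 4 valence electrons.
All are still removing valence electrons, so compare the +1 ions as you would atoms: IE_2 generally rises across a period (higher Z_eff) and falls down a group (larger shell), subject to the usual subshell exceptions.
Valence configurations: Cl⁺ [Ne]3s²3p⁴, Be⁺ [He]2s¹, P⁺ [Ne]3s²3p², N⁺ [He]2s²2p².
Approximate IE_2 values (kJ/mol): Cl 2298, Be 1757, P 1907, N 2856.
Hence IE_2: Be < P < Cl < N.

Be, P, Cl, N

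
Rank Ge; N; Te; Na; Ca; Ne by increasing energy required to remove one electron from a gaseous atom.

Na < Ca < Ge < Te < N < Ne

N is in period 2, group 15; Ne is in period 2, group 18; Na is in period 3, group 1; Ca is in period 4, group 2; Ge is in period 4, group 14; Te is in period 5, group 16.
Removing the outermost electron gets harder across a period and easier down a group.
Neither a single period nor a single group — weigh both effects.
Ca > Na: period and group pull opposite ways; the across-period shift dominates (590 vs 496 kJ/mol).
Ge > Ca: both are in period 4; the period trend gives Ge the larger value.
Te > Ge: the two effects oppose for this pair; the across-period effect wins (869 vs 762 kJ/mol).
N > Te: the two effects oppose for this pair; the down-group effect wins (1402 vs 869 kJ/mol).
Ne > N: Ne lies to the right of N in period 2, so the across-period effect alone puts Ne higher.
For reference (kJ/mol): N 1402, Ne 2081, Na 496, Ca 590, Ge 762, Te 869.
So from lowest to highest: Na < Ca < Ge < Te < N < Ne.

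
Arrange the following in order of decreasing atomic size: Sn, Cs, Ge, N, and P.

Moving right in a period, electrons are added to the same shell under a stronger nuclear pull, so atoms get smaller; moving down, a new shell is opened and atoms get larger.
Here both period and group differ, so the two effects have to be weighed against each other.
P > N: P sits below N in group 15, so the down-group effect alone puts P larger.
Ge > P: both effects reinforce here, so Ge is clearly the larger of the two.
Sn > Ge: Sn sits below Ge in group 14, so the down-group effect alone puts Sn larger.
Cs > Sn: relative to Sn, both the across-period and down-group shifts push Cs's atomic radius up.
Tabulated atomic radius (pm): N 71, P 111, Ge 121, Sn 140, Cs 232.
So from largest to smallest: Cs > Sn > Ge > P > N.

Cs, Sn, Ge, P, N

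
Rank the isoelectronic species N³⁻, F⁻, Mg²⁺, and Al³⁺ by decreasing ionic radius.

N³⁻ > F⁻ > Mg²⁺ > Al³⁺

All of these have 10 electrons, so size is governed by nuclear charge alone: the more protons, the stronger the pull on the same electron cloud, and the smaller the ion.
Nuclear charges: Al³⁺ (Z=13), Mg²⁺ (Z=12), F⁻ (Z=9), N³⁻ (Z=7).
Largest to smallest: N³⁻ > F⁻ > Mg²⁺ > Al³⁺.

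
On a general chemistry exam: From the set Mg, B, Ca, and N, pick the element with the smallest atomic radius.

N

B is in period 2, group 13; N is in period 2, group 15; Mg is in period 3, group 2; Ca is in period 4, group 2.
Moving right in a period, electrons are added to the same shell under a stronger nuclear pull, so atoms get smaller; moving down, a new shell is opened and atoms get larger.
These span different periods and groups, so the two trends combine.
B > N: B lies to the left of N in period 2, so the across-period effect alone puts B larger.
Mg > B: both effects reinforce here, so Mg is clearly the larger of the two.
Ca > Mg: Ca sits below Mg in group 2, so the down-group effect alone puts Ca larger.
Tabulated atomic radius (pm): B 85, N 71, Mg 139, Ca 171.
The smallest atomic radius among these belongs to N.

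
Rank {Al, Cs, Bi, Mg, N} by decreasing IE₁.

Removing the outermost electron gets harder across a period and easier down a group.
Here both period and group differ, so the two effects have to be weighed against each other.
Al > Cs: relative to Cs, both the across-period and down-group shifts push Al's first ionization energy up.
Bi > Al: period and group pull opposite ways; the across-period shift dominates (703 vs 578 kJ/mol).
Mg > Bi: the two effects oppose for this pair; the down-group effect wins (738 vs 703 kJ/mol).
N > Mg: both effects reinforce here, so N is clearly the higher of the two.
Note the exception: Mg has a higher first ionization energy than Al, contrary to the simple trend — Al's single 3p electron is easier to remove than one from Mg's filled 3s².
Tabulated first ionization energy (kJ/mol): N 1402, Mg 738, Al 578, Cs 376, Bi 703.
So from highest to lowest: N > Mg > Bi > Al > Cs.

N > Mg > Bi > Al > Cs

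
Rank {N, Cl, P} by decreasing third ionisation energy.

N, Cl, P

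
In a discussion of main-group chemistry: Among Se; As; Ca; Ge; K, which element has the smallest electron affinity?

Electron affinity generally becomes more exothermic across a period toward the halogens and less exothermic down a group.
All lie in period 4; the across-period trend (electron affinity increases left to right) applies, with the exception below.
Note the exception: K has a higher electron affinity than Ca, contrary to the simple trend — adding an electron to Ca (ns²) has to open a new, higher-energy np subshell, which is unfavourable.
Note the exception: Ge has a higher electron affinity than As, contrary to the simple trend — adding an electron to As's half-filled 4p³ is unfavourable, so Ge (4p²) has the more exothermic EA.
For reference (kJ/mol): K 48, Ca 2, Ge 119, As 78, Se 195.
The smallest electron affinity among these belongs to Ca.

Ca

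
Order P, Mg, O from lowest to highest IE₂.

Consider each +1 ion: P⁺ still has 4 valence electrons; Mg⁺ still has 1 valence electron; O⁺ still has 5 valence electrons.
All are still removing valence electrons, so compare the +1 ions as you would atoms: IE_2 generally rises across a period (higher Z_eff) and falls down a group (larger shell), subject to the usual subshell exceptions.
Valence configurations: P⁺ [Ne]3s²3p², Mg⁺ [Ne]3s¹, O⁺ [He]2s²2p³.
Tabulated IE_2 (kJ/mol): P 1907, Mg 1451, O 3388.
Overall IE_2 order: Mg < P < O.

Mg, P, O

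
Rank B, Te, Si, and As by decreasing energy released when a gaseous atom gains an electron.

Te > Si > As > B

B is in period 2, group 13; Si is in period 3, group 14; As is in period 4, group 15; Te is in period 5, group 16.
Atoms with high Z_eff and room in the valence shell (especially the halogens) have the most exothermic electron affinities.
A diagonal step moves right (one effect) and down (the opposite effect) at once.
As > B: the two effects oppose for this pair; the across-period effect wins (78 vs 27 kJ/mol).
Si > As: period and group pull opposite ways; the down-group shift dominates (134 vs 78 kJ/mol).
Te > Si: the two effects oppose for this pair; the across-period effect wins (190 vs 134 kJ/mol).
For reference (kJ/mol): B 27, Si 134, As 78, Te 190.
So from highest to lowest: Te > Si > As > B.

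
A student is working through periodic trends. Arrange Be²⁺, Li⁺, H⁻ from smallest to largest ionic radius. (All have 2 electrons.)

All of these have 2 electrons, so size is governed by nuclear charge alone: the more protons, the stronger the pull on the same electron cloud, and the smaller the ion.
Nuclear charges: Be²⁺ (Z=4), Li⁺ (Z=3), H⁻ (Z=1).
Smallest to largest: Be²⁺ < Li⁺ < H⁻.

Be²⁺ < Li⁺ < H⁻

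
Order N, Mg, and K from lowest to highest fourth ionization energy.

K, N, Mg

Consider each +3 ion: N³⁺ still has 2 valence electrons; Mg³⁺ is already 1 electron into the core; K³⁺ is already 2 electrons into the core.
Usually core removal costs more than valence removal, but here the competition is close: a tightly held n=2 valence electron can cost more to remove than an n=3 core electron, so the actual values have to decide it.
Tabulated IE_4 (kJ/mol): N 7475, Mg 10543, K 5877.
Overall IE_4 order: K < N < Mg.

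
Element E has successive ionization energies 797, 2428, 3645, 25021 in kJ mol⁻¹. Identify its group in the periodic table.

Group 13

Look for the largest jump between consecutive ionization energies: IE4/IE3 ≈ 6.9, far larger than any earlier ratio.
That jump marks the point where a core electron is being removed. So the atom has 3 valence electrons.
A main-group element with 3 valence electrons is in group 13.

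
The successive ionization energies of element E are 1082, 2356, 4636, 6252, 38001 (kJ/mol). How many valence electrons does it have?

Look for the largest jump between consecutive ionization energies: IE5/IE4 ≈ 6.1, far larger than any earlier ratio.
That jump marks the point where a core electron is being removed. So the atom has 4 valence electrons.

4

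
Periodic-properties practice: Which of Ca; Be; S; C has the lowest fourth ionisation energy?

S

After 3 electrons have been removed, what remains? Ca³⁺ is already 1 electron into the core; Be³⁺ is already 1 electron into the core; S³⁺ still has 3 valence electrons; C³⁺ still has 1 valence electron.
Core electrons are held far more tightly than valence electrons, so Ca and Be top the IE_4 order.
Valence configurations: S³⁺ [Ne]3s²3p¹, C³⁺ [He]2s¹.
The numbers (kJ/mol): Ca 6491, Be 21007, S 4556, C 6223.
So the fourth ionization energies run S < C < Ca < Be.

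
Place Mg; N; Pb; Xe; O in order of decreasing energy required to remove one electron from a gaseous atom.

N is in period 2, group 15; O is in period 2, group 16; Mg is in period 3, group 2; Xe is in period 5, group 18; Pb is in period 6, group 14.
Across a period the outer electron is held more tightly (higher IE₁); down a group it sits in a higher shell, more shielded, and comes off more easily.
Here both period and group differ, so the two effects have to be weighed against each other.
Mg > Pb: the two effects oppose for this pair; the down-group effect wins (738 vs 716 kJ/mol).
Xe > Mg: period and group pull opposite ways; the across-period shift dominates (1170 vs 738 kJ/mol).
O > Xe: the two effects oppose for this pair; the down-group effect wins (1314 vs 1170 kJ/mol).
N > O: this pair runs against the simple trend — see the exception note.
Note the exception: N has a higher first ionization energy than O, contrary to the simple trend — pairing an electron in O's 2p⁴ costs repulsion energy, so O ionizes more easily than half-filled N (2p³).
Approximate values (kJ/mol): N 1402, O 1314, Mg 738, Xe 1170, Pb 716.
So from highest to lowest: N > O > Xe > Mg > Pb.

N, O, Xe, Mg, Pb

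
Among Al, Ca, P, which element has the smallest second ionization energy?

After 1 electron has been removed, what remains? Al⁺ still has 2 valence electrons; Ca⁺ still has 1 valence electron; P⁺ still has 4 valence electrons.
All are still removing valence electrons, so compare the +1 ions as you would atoms: IE_2 generally rises across a period (higher Z_eff) and falls down a group (larger shell), subject to the usual subshell exceptions.
Valence configurations: Al⁺ [Ne]3s², Ca⁺ [Ar]4s¹, P⁺ [Ne]3s²3p².
Approximate IE_2 values (kJ/mol): Al 1817, Ca 1145, P 1907.
Hence IE_2: Ca < Al < P.

Ca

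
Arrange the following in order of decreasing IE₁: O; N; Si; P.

N > O > P > Si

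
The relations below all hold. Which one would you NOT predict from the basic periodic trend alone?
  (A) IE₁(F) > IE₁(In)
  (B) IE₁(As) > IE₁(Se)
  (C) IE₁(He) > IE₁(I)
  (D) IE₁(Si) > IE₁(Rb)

The general trend: IE₁ increases across a period and decreases down a group.
(A) F (period 2, group 17) vs In (period 5, group 13): the stated order agrees with the simple trend.
(B) As (period 4, group 15) vs Se (period 4, group 16): the stated order contradicts the simple trend.
(C) He (period 1, group 18) vs I (period 5, group 17): the stated order agrees with the simple trend.
(D) Si (period 3, group 14) vs Rb (period 5, group 1): the stated order agrees with the simple trend.
The exception is (B): Se (4p⁴) ionizes more easily than half-filled As (4p³).

(B)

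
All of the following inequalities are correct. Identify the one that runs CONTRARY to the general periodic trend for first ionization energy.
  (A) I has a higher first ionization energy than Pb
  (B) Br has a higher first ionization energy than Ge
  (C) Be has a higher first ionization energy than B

(C)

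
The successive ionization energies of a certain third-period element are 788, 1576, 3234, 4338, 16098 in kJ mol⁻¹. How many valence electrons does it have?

4

Look for the largest jump between consecutive ionization energies: IE5/IE4 ≈ 3.7, far larger than any earlier ratio.
That jump marks the point where a core electron is being removed. So the atom has 4 valence electrons.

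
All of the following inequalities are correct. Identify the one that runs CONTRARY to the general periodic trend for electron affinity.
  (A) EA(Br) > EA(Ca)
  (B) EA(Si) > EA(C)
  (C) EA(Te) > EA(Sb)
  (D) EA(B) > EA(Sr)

(B)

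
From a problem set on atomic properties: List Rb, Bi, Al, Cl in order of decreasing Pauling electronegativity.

Al is in period 3, group 13; Cl is in period 3, group 17; Rb is in period 5, group 1; Bi is in period 6, group 15.
Atoms toward the upper right of the periodic table pull bonding electrons most strongly.
These span different periods and groups, so the two trends combine.
Al > Rb: relative to Rb, both the across-period and down-group shifts push Al's electronegativity up.
Bi > Al: the two effects oppose for this pair; the across-period effect wins (2.02 vs 1.61).
Cl > Bi: both effects reinforce here, so Cl is clearly the higher of the two.
Approximate values (Pauling): Al 1.61, Cl 3.16, Rb 0.82, Bi 2.02.
So from highest to lowest: Cl > Bi > Al > Rb.

Cl, Bi, Al, Rb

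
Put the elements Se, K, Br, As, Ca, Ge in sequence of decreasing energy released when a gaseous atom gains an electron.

K is in period 4, group 1; Ca is in period 4, group 2; Ge is in period 4, group 14; As is in period 4, group 15; Se is in period 4, group 16; Br is in period 4, group 17.
Electron affinity generally becomes more exothermic across a period toward the halogens and less exothermic down a group.
All lie in period 4; the across-period trend (electron affinity increases left to right) applies, with the exception below.
Note the exception: K has a higher electron affinity than Ca, contrary to the simple trend — adding an electron to Ca (ns²) has to open a new, higher-energy np subshell, which is unfavourable.
Note the exception: Ge has a higher electron affinity than As, contrary to the simple trend — adding an electron to As's half-filled 4p³ is unfavourable, so Ge (4p²) has the more exothermic EA.
For reference (kJ/mol): K 48, Ca 2, Ge 119, As 78, Se 195, Br 325.
So from highest to lowest: Br > Se > Ge > As > K > Ca.

Br > Se > Ge > As > K > Ca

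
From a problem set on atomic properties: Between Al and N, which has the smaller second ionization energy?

The second ionization energy removes an electron from the +1 ion. For each element: Al⁺ still has 2 valence electrons; N⁺ still has 4 valence electrons.
All are still removing valence electrons, so compare the +1 ions as you would atoms: IE_2 generally rises across a period (higher Z_eff) and falls down a group (larger shell), subject to the usual subshell exceptions.
Valence configurations: Al⁺ [Ne]3s², N⁺ [He]2s²2p².
Approximate IE_2 values (kJ/mol): Al 1817, N 2856.
Hence IE_2: Al < N.

Al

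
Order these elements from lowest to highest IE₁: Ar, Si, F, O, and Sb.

Across a period the outer electron is held more tightly (higher IE₁); down a group it sits in a higher shell, more shielded, and comes off more easily.
These span different periods and groups, so the two trends combine.
Sb > Si: the two effects oppose for this pair; the across-period effect wins (831 vs 786 kJ/mol).
O > Sb: relative to Sb, both the across-period and down-group shifts push O's first ionization energy up.
Ar > O: the two effects oppose for this pair; the across-period effect wins (1521 vs 1314 kJ/mol).
F > Ar: period and group pull opposite ways; the down-group shift dominates (1681 vs 1521 kJ/mol).
Approximate values (kJ/mol): O 1314, F 1681, Si 786, Ar 1521, Sb 831.
So from lowest to highest: Si < Sb < O < Ar < F.

Si, Sb, O, Ar, F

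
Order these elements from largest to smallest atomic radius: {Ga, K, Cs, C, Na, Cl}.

Cs > K > Na > Ga > Cl > C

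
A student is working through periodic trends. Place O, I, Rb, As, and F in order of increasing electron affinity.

Rb < As < O < I < F

O is in period 2, group 16; F is in period 2, group 17; As is in period 4, group 15; Rb is in period 5, group 1; I is in period 5, group 17.
Atoms with high Z_eff and room in the valence shell (especially the halogens) have the most exothermic electron affinities.
Neither a single period nor a single group — weigh both effects.
As > Rb: both effects reinforce here, so As is clearly the higher of the two.
O > As: relative to As, both the across-period and down-group shifts push O's electron affinity up.
I > O: period and group pull opposite ways; the across-period shift dominates (295 vs 141 kJ/mol).
F > I: they share group 17; the group trend gives F the larger value.
Approximate values (kJ/mol): O 141, F 328, As 78, Rb 47, I 295.
So from lowest to highest: Rb < As < O < I < F.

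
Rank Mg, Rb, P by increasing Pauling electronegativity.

Rb < Mg < P

Mg is in period 3, group 2; P is in period 3, group 15; Rb is in period 5, group 1.
EN rises left→right (higher Z_eff, smaller atoms) and falls top→bottom (larger, more shielded atoms).
Neither a single period nor a single group — weigh both effects.
Mg > Rb: both effects reinforce here, so Mg is clearly the higher of the two.
P > Mg: both are in period 3; the period trend gives P the larger value.
Tabulated electronegativity (Pauling): Mg 1.31, P 2.19, Rb 0.82.
So from lowest to highest: Rb < Mg < P.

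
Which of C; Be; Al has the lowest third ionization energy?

IE_3 is the cost of taking one more electron from the +2 cation: C²⁺ still has 2 valence electrons; Be²⁺ is the bare [He] core; Al²⁺ still has 1 valence electron.
Core electrons are held far more tightly than valence electrons, so Be tops the IE_3 order.
Valence configurations: C²⁺ [He]2s², Al²⁺ [Ne]3s¹.
The numbers (kJ/mol): C 4620, Be 14849, Al 2745.
Hence IE_3: Al < C < Be.

Al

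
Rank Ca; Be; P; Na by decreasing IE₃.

Be, Na, Ca, P

After 2 electrons have been removed, what remains? Ca²⁺ is the bare [Ar] core; Be²⁺ is the bare [He] core; P²⁺ still has 3 valence electrons; Na²⁺ is already 1 electron into the core.
Core electrons are held far more tightly than valence electrons, so Ca, Na and Be top the IE_3 order.
Approximate IE_3 values (kJ/mol): Ca 4912, Be 14849, P 2914, Na 6910.
Putting it together, IE_3: P < Ca < Na < Be.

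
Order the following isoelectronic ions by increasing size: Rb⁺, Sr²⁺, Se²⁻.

All of these have 36 electrons, so size is governed by nuclear charge alone: the more protons, the stronger the pull on the same electron cloud, and the smaller the ion.
Nuclear charges: Sr²⁺ (Z=38), Rb⁺ (Z=37), Se²⁻ (Z=34).
Smallest to largest: Sr²⁺ < Rb⁺ < Se²⁻.

Sr²⁺, Rb⁺, Se²⁻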